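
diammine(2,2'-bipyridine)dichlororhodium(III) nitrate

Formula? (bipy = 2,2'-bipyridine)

Ligands: 2 chloro (Cl, -1), 2 ammine (NH3, neutral), 1 2,2'-bipyridine (bipy, neutral). Ligand charge sum = -2.
Charge balance with nitrate (-1) requires 1 complex ion per 1 nitrate.

[Rh(bipy)Cl2(NH3)2]NO3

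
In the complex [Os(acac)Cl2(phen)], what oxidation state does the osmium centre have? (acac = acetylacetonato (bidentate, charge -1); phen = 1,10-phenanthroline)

No counter-ion: the bracketed complex is neutral.
Ligand charges: 1×acac = -1; 2×Cl = -2; 1×phen neutral; sum -3.
Os + (-3) = 0 ⇒ Os is +3.

+3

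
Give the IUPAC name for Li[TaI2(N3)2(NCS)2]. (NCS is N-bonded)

The 1 lithium counter-ion carries a total charge of +1, so each complex ion is 1−.
Ligand charges: 2×azido (-1 each), 2×isothiocyanato (-1 each), 2×iodo (-1 each); total -6. So Ta + (-6) = 1−, giving Ta = +5.
Ligands are named alphabetically: azido before iodo before isothiocyanato.
The complex ion is anionic, so tantalum takes the -ate form tantalate(V).

lithium diazidodiiododiisothiocyanatotantalate(V)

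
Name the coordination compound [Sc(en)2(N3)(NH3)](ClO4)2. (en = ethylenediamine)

The 2 perchlorate counter-ions carry a total charge of -2, so each complex ion is 2+.
Ligand charges: 1×azido (-1 each), 2×ethylenediamine (neutral), 1×ammine (neutral); total -1. So Sc + (-1) = 2+, giving Sc = +3.
Ligands are named alphabetically: ammine before azido before ethylenediamine.

ammineazidobis(ethylenediamine)scandium(III) perchlorate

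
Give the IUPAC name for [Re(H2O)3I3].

triaquatriiodorhenium(III)

There is no counter-ion, so the complex is neutral overall.
Ligand charges: 3×iodo (-1 each), 3×aqua (neutral); total -3. So Re + (-3) = 0, giving Re = +3.
Ligands are named alphabetically: aqua before iodo.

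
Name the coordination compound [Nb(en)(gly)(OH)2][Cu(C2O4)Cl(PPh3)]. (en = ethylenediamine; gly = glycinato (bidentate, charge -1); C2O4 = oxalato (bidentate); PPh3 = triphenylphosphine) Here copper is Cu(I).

(ethylenediamine)(glycinato)dihydroxoniobium(V) chlorooxalato(triphenylphosphine)cuprate(I)

Both ions are complex: the cation is named first with the plain metal name, the anion second with the -ate form; each ion's ligands are alphabetised independently.
Cu is given as +1; the anion's ligand charges sum to -3, so the complex anion is 2−.
A 1:1 salt means the cation carries the equal and opposite charge, 2+.
Cation: ligand charges sum to -3; for the ion to be 2+, Nb = +5.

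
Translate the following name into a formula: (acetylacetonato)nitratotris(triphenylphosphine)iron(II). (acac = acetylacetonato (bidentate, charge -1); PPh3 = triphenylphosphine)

[Fe(acac)(NO3)(PPh3)3]

Ligands: 1 nitrato (NO3, -1), 1 acetylacetonato (acac, -1), 3 triphenylphosphine (PPh3, neutral). Ligand charge sum = -2.
With Fe in oxidation state +2, the complex ion is [Fe...].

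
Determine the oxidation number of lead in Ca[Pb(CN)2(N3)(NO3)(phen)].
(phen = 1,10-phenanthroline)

+2

1 calcium outside the brackets (+2 each) → the complex ion is 2−.
Ligand charges: 1×N3 = -1; 1×phen neutral; 1×NO3 = -1; 2×CN = -2; sum -4.
Pb + (-4) = 2− ⇒ Pb is +2.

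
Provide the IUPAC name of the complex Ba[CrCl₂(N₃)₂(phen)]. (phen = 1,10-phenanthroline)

barium diazidodichloro(1,10-phenanthroline)chromate(II)

The 1 barium counter-ion carries a total charge of +2, so each complex ion is 2−.
Ligand charges: 1×1,10-phenanthroline (neutral), 2×chloro (-1 each), 2×azido (-1 each); total -4. So Cr + (-4) = 2−, giving Cr = +2.
Ligands are named alphabetically: azido before chloro before phenanthroline.
The complex ion is anionic, so chromium takes the -ate form chromate(II).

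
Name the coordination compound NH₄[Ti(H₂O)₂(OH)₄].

The 1 ammonium counter-ion carries a total charge of +1, so each complex ion is 1−.
Ligand charges: 2×aqua (neutral), 4×hydroxo (-1 each); total -4. So Ti + (-4) = 1−, giving Ti = +3.
The complex ion is anionic, so titanium takes the -ate form titanate(III).

ammonium diaquatetrahydroxotitanate(III)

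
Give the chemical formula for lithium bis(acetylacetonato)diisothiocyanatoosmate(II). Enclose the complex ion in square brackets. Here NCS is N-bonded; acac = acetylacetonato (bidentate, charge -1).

Li2[Os(acac)2(NCS)2]

Ligands: 2 isothiocyanato (NCS, -1), 2 acetylacetonato (acac, -1). Ligand charge sum = -4.
With Os in oxidation state +2, the complex ion is [Os...]^2−.
Charge balance with lithium (+1) requires 1 complex ion per 2 lithium.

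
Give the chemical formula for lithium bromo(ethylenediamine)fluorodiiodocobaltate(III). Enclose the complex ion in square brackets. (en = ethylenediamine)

Ligands: 1 ethylenediamine (en, neutral), 2 iodo (I, -1), 1 bromo (Br, -1), 1 fluoro (F, -1). Ligand charge sum = -4.
With Co in oxidation state +3, the complex ion is [Co...]^1−.
Charge balance with lithium (+1) requires 1 complex ion per 1 lithium.

Li[CoBr(en)FI2]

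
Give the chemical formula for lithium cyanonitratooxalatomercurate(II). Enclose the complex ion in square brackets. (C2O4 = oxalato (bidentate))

Ligands: 1 oxalato (C2O4, -2), 1 cyano (CN, -1), 1 nitrato (NO3, -1). Ligand charge sum = -4.
Charge balance with lithium (+1) requires 1 complex ion per 2 lithium.

Li2[Hg(C2O4)(CN)(NO3)]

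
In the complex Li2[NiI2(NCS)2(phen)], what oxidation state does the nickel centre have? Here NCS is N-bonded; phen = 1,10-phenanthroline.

+2

2 lithium outside the brackets (+1 each) → the complex ion is 2−.
Ligand charges: 2×I = -2; 2×NCS = -2; 1×phen neutral; sum -4.
Ni + (-4) = 2− ⇒ Ni is +2.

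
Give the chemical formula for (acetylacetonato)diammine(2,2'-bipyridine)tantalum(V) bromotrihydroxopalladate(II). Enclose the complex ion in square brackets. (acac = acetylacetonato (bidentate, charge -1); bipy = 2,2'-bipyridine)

[Ta(acac)(bipy)(NH3)2][PdBr(OH)3]2

Cation [Ta…]: ligand charges -1, Ta(V) ⇒ ion charge 4+.
Anion [Pd…]: ligand charges -4, Pd(II) ⇒ ion charge 2−.
One 4+ cation requires 2 of the 2− anion.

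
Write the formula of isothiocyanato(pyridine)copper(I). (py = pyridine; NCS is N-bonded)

Ligands: 1 pyridine (py, neutral), 1 isothiocyanato (NCS, -1). Ligand charge sum = -1.
With Cu in oxidation state +1, the complex ion is [Cu...].

[Cu(NCS)(py)]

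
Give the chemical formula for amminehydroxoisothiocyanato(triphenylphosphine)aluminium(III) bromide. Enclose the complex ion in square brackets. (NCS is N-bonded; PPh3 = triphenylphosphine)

Ligands: 1 isothiocyanato (NCS, -1), 1 ammine (NH3, neutral), 1 triphenylphosphine (PPh3, neutral), 1 hydroxo (OH, -1). Ligand charge sum = -2.
Charge balance with bromide (-1) requires 1 complex ion per 1 bromide.

[Al(NCS)(NH3)(OH)(PPh3)]Br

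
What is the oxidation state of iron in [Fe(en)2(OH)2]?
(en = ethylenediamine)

+2

No counter-ion: the bracketed complex is neutral.
Ligand charges: 2×OH = -2; 2×en neutral; sum -2.
Fe + (-2) = 0 ⇒ Fe is +2.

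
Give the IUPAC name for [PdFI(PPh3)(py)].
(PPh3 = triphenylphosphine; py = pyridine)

There is no counter-ion, so the complex is neutral overall.
Ligand charges: 1×triphenylphosphine (neutral), 1×iodo (-1 each), 1×fluoro (-1 each), 1×pyridine (neutral); total -2. So Pd + (-2) = 0, giving Pd = +2.
Ligands are named alphabetically: fluoro before iodo before pyridine before triphenylphosphine.

fluoroiodo(pyridine)(triphenylphosphine)palladium(II)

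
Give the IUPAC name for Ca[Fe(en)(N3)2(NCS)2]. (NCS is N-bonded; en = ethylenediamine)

The 1 calcium counter-ion carries a total charge of +2, so each complex ion is 2−.
Ligand charges: 2×isothiocyanato (-1 each), 2×azido (-1 each), 1×ethylenediamine (neutral); total -4. So Fe + (-4) = 2−, giving Fe = +2.
The complex ion is anionic, so iron takes the -ate form ferrate(II).

calcium diazido(ethylenediamine)diisothiocyanatoferrate(II)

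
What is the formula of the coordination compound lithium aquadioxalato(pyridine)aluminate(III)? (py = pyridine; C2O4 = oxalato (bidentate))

Ligands: 1 aqua (H2O, neutral), 1 pyridine (py, neutral), 2 oxalato (C2O4, -2). Ligand charge sum = -4.
Charge balance with lithium (+1) requires 1 complex ion per 1 lithium.

Li[Al(C2O4)2(H2O)(py)]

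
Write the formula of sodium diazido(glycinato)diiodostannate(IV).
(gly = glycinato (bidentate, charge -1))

Ligands: 2 iodo (I, -1), 1 glycinato (gly, -1), 2 azido (N3, -1). Ligand charge sum = -5.
Charge balance with sodium (+1) requires 1 complex ion per 1 sodium.

Na[Sn(gly)I2(N3)2]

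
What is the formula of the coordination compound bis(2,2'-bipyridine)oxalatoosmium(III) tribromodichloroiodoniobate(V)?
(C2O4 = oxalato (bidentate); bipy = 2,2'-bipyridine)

Cation [Os…]: ligand charges -2, Os(III) ⇒ ion charge 1+.
Anion [Nb…]: ligand charges -6, Nb(V) ⇒ ion charge 1−.
One 1+ cation balances one 1− anion.

[Os(bipy)2(C2O4)][NbBr3Cl2I]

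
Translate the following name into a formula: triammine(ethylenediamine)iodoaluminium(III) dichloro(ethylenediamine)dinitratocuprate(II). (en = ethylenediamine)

[Al(en)I(NH3)3][CuCl2(en)(NO3)2]

Cation [Al…]: ligand charges -1, Al(III) ⇒ ion charge 2+.
Anion [Cu…]: ligand charges -4, Cu(II) ⇒ ion charge 2−.
One 2+ cation balances one 2− anion.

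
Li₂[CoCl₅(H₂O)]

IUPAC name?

The 2 lithium counter-ions carry a total charge of +2, so each complex ion is 2−.
Ligand charges: 5×chloro (-1 each), 1×aqua (neutral); total -5. So Co + (-5) = 2−, giving Co = +3.
The complex ion is anionic, so cobalt takes the -ate form cobaltate(III).

lithium aquapentachlorocobaltate(III)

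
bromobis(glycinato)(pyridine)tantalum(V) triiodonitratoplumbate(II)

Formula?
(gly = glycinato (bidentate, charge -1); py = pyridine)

[TaBr(gly)2(py)][PbI3(NO3)]

Cation [Ta…]: ligand charges -3, Ta(V) ⇒ ion charge 2+.
Anion [Pb…]: ligand charges -4, Pb(II) ⇒ ion charge 2−.
One 2+ cation balances one 2− anion.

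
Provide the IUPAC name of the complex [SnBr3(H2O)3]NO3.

The 1 nitrate counter-ion carries a total charge of -1, so each complex ion is 1+.
Ligand charges: 3×aqua (neutral), 3×bromo (-1 each); total -3. So Sn + (-3) = 1+, giving Sn = +4.
Ligands are named alphabetically: aqua before bromo.

triaquatribromotin(IV) nitrate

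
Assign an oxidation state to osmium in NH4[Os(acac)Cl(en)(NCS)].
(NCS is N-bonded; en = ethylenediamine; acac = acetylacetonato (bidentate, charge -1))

+2

1 ammonium outside the brackets (+1 each) → the complex ion is 1−.
Ligand charges: 1×NCS = -1; 1×Cl = -1; 1×en neutral; 1×acac = -1; sum -3.
Os + (-3) = 1− ⇒ Os is +2.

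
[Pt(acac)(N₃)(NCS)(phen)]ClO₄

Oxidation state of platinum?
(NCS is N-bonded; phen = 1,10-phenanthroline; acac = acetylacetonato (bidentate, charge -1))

+4

1 perchlorate outside the brackets (-1 each) → the complex ion is 1+.
Ligand charges: 1×NCS = -1; 1×phen neutral; 1×acac = -1; 1×N3 = -1; sum -3.
Pt + (-3) = 1+ ⇒ Pt is +4.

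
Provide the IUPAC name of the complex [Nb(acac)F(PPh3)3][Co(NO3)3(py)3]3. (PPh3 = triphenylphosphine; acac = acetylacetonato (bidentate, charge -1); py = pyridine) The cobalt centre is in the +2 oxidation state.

Co is given as +2; the anion's ligand charges sum to -3, so the complex anion is 1−.
With 3 anions per cation, the cation must be 3×1 = 3+.
Cation: ligand charges sum to -2; for the ion to be 3+, Nb = +5.

(acetylacetonato)fluorotris(triphenylphosphine)niobium(V) trinitratotris(pyridine)cobaltate(II)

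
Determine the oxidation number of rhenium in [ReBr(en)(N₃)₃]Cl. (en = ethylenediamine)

+5

1 chloride outside the brackets (-1 each) → the complex ion is 1+.
Ligand charges: 1×en neutral; 3×N3 = -3; 1×Br = -1; sum -4.
Re + (-4) = 1+ ⇒ Re is +5.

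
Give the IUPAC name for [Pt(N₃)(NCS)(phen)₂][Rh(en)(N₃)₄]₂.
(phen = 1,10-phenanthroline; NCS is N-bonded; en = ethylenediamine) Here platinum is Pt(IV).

Both ions are complex: the cation is named first with the plain metal name, the anion second with the -ate form; each ion's ligands are alphabetised independently.
Pt is given as +4; the cation's ligand charges sum to -2, so the complex cation is 2+.
With 2 anions per cation, each anion must be 2/2 = 1−.
Anion: ligand charges sum to -4; for the ion to be 1−, Rh = +3.

azidoisothiocyanatobis(1,10-phenanthroline)platinum(IV) tetraazido(ethylenediamine)rhodate(III)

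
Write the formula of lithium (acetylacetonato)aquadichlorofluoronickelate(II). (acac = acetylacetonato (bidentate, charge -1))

Ligands: 1 aqua (H2O, neutral), 1 acetylacetonato (acac, -1), 2 chloro (Cl, -1), 1 fluoro (F, -1). Ligand charge sum = -4.
Charge balance with lithium (+1) requires 1 complex ion per 2 lithium.

Li2[Ni(acac)Cl2F(H2O)]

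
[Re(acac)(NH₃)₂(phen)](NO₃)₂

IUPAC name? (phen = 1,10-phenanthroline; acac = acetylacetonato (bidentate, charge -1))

(acetylacetonato)diammine(1,10-phenanthroline)rhenium(III) nitrate

The 2 nitrate counter-ions carry a total charge of -2, so each complex ion is 2+.
Ligand charges: 1×1,10-phenanthroline (neutral), 1×acetylacetonato (-1 each), 2×ammine (neutral); total -1. So Re + (-1) = 2+, giving Re = +3.
Ligands are named alphabetically: acetylacetonato before ammine before phenanthroline.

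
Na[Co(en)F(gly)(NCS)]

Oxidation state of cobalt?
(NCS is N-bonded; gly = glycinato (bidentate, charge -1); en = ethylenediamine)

1 sodium outside the brackets (+1 each) → the complex ion is 1−.
Ligand charges: 1×NCS = -1; 1×gly = -1; 1×F = -1; 1×en neutral; sum -3.
Co + (-3) = 1− ⇒ Co is +2.

+2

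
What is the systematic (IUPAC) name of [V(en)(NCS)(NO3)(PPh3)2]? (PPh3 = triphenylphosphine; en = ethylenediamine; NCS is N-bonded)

There is no counter-ion, so the complex is neutral overall.
Ligand charges: 2×triphenylphosphine (neutral), 1×ethylenediamine (neutral), 1×nitrato (-1 each), 1×isothiocyanato (-1 each); total -2. So V + (-2) = 0, giving V = +2.
Ligands are named alphabetically: ethylenediamine before isothiocyanato before nitrato before triphenylphosphine.

(ethylenediamine)isothiocyanatonitratobis(triphenylphosphine)vanadium(II)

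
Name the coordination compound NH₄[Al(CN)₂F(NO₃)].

The 1 ammonium counter-ion carries a total charge of +1, so each complex ion is 1−.
Ligand charges: 1×nitrato (-1 each), 1×fluoro (-1 each), 2×cyano (-1 each); total -4. So Al + (-4) = 1−, giving Al = +3.
Ligands are named alphabetically: cyano before fluoro before nitrato.
The complex ion is anionic, so aluminium takes the -ate form aluminate(III).

ammonium dicyanofluoronitratoaluminate(III)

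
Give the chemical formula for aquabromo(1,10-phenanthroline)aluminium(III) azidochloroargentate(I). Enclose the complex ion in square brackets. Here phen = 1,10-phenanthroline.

Cation [Al…]: ligand charges -1, Al(III) ⇒ ion charge 2+.
Anion [Ag…]: ligand charges -2, Ag(I) ⇒ ion charge 1−.
One 2+ cation requires 2 of the 1− anion.

[AlBr(H2O)(phen)][AgCl(N3)]2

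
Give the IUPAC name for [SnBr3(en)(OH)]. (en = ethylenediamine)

There is no counter-ion, so the complex is neutral overall.
Ligand charges: 3×bromo (-1 each), 1×ethylenediamine (neutral), 1×hydroxo (-1 each); total -4. So Sn + (-4) = 0, giving Sn = +4.
Ligands are named alphabetically: bromo before ethylenediamine before hydroxo.

tribromo(ethylenediamine)hydroxotin(IV)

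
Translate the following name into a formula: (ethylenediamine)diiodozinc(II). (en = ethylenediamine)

Ligands: 1 ethylenediamine (en, neutral), 2 iodo (I, -1). Ligand charge sum = -2.
With Zn in oxidation state +2, the complex ion is [Zn...].

[Zn(en)I2]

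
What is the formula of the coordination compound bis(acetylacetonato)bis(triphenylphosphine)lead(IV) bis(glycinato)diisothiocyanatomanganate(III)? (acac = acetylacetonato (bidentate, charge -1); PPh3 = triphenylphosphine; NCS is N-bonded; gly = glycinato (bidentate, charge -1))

Cation [Pb…]: ligand charges -2, Pb(IV) ⇒ ion charge 2+.
Anion [Mn…]: ligand charges -4, Mn(III) ⇒ ion charge 1−.
One 2+ cation requires 2 of the 1− anion.

[Pb(acac)2(PPh3)2][Mn(gly)2(NCS)2]2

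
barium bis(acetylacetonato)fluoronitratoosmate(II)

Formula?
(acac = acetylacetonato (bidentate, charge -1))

Ligands: 1 fluoro (F, -1), 2 acetylacetonato (acac, -1), 1 nitrato (NO3, -1). Ligand charge sum = -4.
With Os in oxidation state +2, the complex ion is [Os...]^2−.
Charge balance with barium (+2) requires 1 complex ion per 1 barium.

Ba[Os(acac)2F(NO3)]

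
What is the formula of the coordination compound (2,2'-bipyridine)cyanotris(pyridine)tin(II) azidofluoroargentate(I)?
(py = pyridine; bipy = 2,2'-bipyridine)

Cation [Sn…]: ligand charges -1, Sn(II) ⇒ ion charge 1+.
Anion [Ag…]: ligand charges -2, Ag(I) ⇒ ion charge 1−.
One 1+ cation balances one 1− anion.

[Sn(bipy)(CN)(py)3][AgF(N3)]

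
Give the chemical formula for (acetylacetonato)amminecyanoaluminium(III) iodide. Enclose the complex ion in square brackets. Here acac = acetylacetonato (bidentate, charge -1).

Ligands: 1 cyano (CN, -1), 1 acetylacetonato (acac, -1), 1 ammine (NH3, neutral). Ligand charge sum = -2.
Charge balance with iodide (-1) requires 1 complex ion per 1 iodide.

[Al(acac)(CN)(NH3)]I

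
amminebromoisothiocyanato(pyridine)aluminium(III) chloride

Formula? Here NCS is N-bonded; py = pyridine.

[AlBr(NCS)(NH3)(py)]Cl

Ligands: 1 bromo (Br, -1), 1 ammine (NH3, neutral), 1 isothiocyanato (NCS, -1), 1 pyridine (py, neutral). Ligand charge sum = -2.
With Al in oxidation state +3, the complex ion is [Al...]^1+.
Charge balance with chloride (-1) requires 1 complex ion per 1 chloride.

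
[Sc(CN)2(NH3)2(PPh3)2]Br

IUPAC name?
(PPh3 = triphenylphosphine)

The 1 bromide counter-ion carries a total charge of -1, so each complex ion is 1+.
Ligand charges: 2×triphenylphosphine (neutral), 2×cyano (-1 each), 2×ammine (neutral); total -2. So Sc + (-2) = 1+, giving Sc = +3.
Ligands are named alphabetically: ammine before cyano before triphenylphosphine.

diamminedicyanobis(triphenylphosphine)scandium(III) bromide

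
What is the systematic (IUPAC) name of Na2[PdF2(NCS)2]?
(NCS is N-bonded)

sodium difluorodiisothiocyanatopalladate(II)

The 2 sodium counter-ions carry a total charge of +2, so each complex ion is 2−.
Ligand charges: 2×isothiocyanato (-1 each), 2×fluoro (-1 each); total -4. So Pd + (-4) = 2−, giving Pd = +2.
The complex ion is anionic, so palladium takes the -ate form palladate(II).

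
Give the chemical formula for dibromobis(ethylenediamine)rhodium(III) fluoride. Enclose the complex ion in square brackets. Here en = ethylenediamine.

Ligands: 2 ethylenediamine (en, neutral), 2 bromo (Br, -1). Ligand charge sum = -2.
Charge balance with fluoride (-1) requires 1 complex ion per 1 fluoride.

[RhBr2(en)2]F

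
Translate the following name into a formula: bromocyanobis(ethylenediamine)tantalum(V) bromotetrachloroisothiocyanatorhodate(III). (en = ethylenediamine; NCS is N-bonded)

Cation [Ta…]: ligand charges -2, Ta(V) ⇒ ion charge 3+.
Anion [Rh…]: ligand charges -6, Rh(III) ⇒ ion charge 3−.
One 3+ cation balances one 3− anion.

[TaBr(CN)(en)2][RhBrCl4(NCS)]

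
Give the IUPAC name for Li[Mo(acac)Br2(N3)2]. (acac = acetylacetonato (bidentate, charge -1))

lithium (acetylacetonato)diazidodibromomolybdate(IV)

The 1 lithium counter-ion carries a total charge of +1, so each complex ion is 1−.
Ligand charges: 1×acetylacetonato (-1 each), 2×azido (-1 each), 2×bromo (-1 each); total -5. So Mo + (-5) = 1−, giving Mo = +4.
The complex ion is anionic, so molybdenum takes the -ate form molybdate(IV).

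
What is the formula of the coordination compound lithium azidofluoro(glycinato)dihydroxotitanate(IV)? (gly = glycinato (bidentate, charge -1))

Li[TiF(gly)(N3)(OH)2]

Ligands: 2 hydroxo (OH, -1), 1 azido (N3, -1), 1 glycinato (gly, -1), 1 fluoro (F, -1). Ligand charge sum = -5.
With Ti in oxidation state +4, the complex ion is [Ti...]^1−.
Charge balance with lithium (+1) requires 1 complex ion per 1 lithium.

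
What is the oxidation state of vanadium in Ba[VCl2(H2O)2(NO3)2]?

1 barium outside the brackets (+2 each) → the complex ion is 2−.
Ligand charges: 2×NO3 = -2; 2×H2O neutral; 2×Cl = -2; sum -4.
V + (-4) = 2− ⇒ V is +2.

+2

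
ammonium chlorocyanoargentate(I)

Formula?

Ligands: 1 chloro (Cl, -1), 1 cyano (CN, -1). Ligand charge sum = -2.
With Ag in oxidation state +1, the complex ion is [Ag...]^1−.
Charge balance with ammonium (+1) requires 1 complex ion per 1 ammonium.

NH4[AgCl(CN)]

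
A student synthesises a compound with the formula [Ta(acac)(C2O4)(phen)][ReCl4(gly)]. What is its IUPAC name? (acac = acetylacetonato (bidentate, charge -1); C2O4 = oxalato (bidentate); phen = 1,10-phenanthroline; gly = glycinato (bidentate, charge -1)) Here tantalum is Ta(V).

(acetylacetonato)oxalato(1,10-phenanthroline)tantalum(V) tetrachloro(glycinato)rhenate(III)

Ta is given as +5; the cation's ligand charges sum to -3, so the complex cation is 2+.
A 1:1 salt means the anion carries the equal and opposite charge, 2−.
Anion: ligand charges sum to -5; for the ion to be 2−, Re = +3.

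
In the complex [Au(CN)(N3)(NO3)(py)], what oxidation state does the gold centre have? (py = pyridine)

+3

No counter-ion: the bracketed complex is neutral.
Ligand charges: 1×CN = -1; 1×NO3 = -1; 1×py neutral; 1×N3 = -1; sum -3.
Au + (-3) = 0 ⇒ Au is +3.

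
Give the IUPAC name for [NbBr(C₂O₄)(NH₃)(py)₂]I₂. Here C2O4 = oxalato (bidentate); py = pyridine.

The 2 iodide counter-ions carry a total charge of -2, so each complex ion is 2+.
Ligand charges: 1×bromo (-1 each), 1×ammine (neutral), 1×oxalato (-2 each), 2×pyridine (neutral); total -3. So Nb + (-3) = 2+, giving Nb = +5.
Ligands are named alphabetically: ammine before bromo before oxalato before pyridine.

amminebromooxalatobis(pyridine)niobium(V) iodide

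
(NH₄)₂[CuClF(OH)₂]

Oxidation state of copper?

2 ammonium outside the brackets (+1 each) → the complex ion is 2−.
Ligand charges: 1×Cl = -1; 1×F = -1; 2×OH = -2; sum -4.
Cu + (-4) = 2− ⇒ Cu is +2.

+2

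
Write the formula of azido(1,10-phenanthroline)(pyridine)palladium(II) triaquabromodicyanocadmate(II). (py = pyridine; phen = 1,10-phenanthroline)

[Pd(N3)(phen)(py)][CdBr(CN)2(H2O)3]

Cation [Pd…]: ligand charges -1, Pd(II) ⇒ ion charge 1+.
Anion [Cd…]: ligand charges -3, Cd(II) ⇒ ion charge 1−.
One 1+ cation balances one 1− anion.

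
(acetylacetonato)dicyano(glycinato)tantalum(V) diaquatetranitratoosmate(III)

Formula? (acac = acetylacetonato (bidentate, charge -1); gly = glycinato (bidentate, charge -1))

Cation [Ta…]: ligand charges -4, Ta(V) ⇒ ion charge 1+.
Anion [Os…]: ligand charges -4, Os(III) ⇒ ion charge 1−.
One 1+ cation balances one 1− anion.

[Ta(acac)(CN)2(gly)][Os(H2O)2(NO3)4]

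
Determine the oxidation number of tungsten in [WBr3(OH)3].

+6

No counter-ion: the bracketed complex is neutral.
Ligand charges: 3×Br = -3; 3×OH = -3; sum -6.
W + (-6) = 0 ⇒ W is +6.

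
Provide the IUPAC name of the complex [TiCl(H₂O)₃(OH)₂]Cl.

triaquachlorodihydroxotitanium(IV) chloride

The 1 chloride counter-ion carries a total charge of -1, so each complex ion is 1+.
Ligand charges: 2×hydroxo (-1 each), 1×chloro (-1 each), 3×aqua (neutral); total -3. So Ti + (-3) = 1+, giving Ti = +4.
Ligands are named alphabetically: aqua before chloro before hydroxo.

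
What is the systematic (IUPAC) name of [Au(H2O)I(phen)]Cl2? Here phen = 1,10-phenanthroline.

The 2 chloride counter-ions carry a total charge of -2, so each complex ion is 2+.
Ligand charges: 1×aqua (neutral), 1×1,10-phenanthroline (neutral), 1×iodo (-1 each); total -1. So Au + (-1) = 2+, giving Au = +3.
Ligands are named alphabetically: aqua before iodo before phenanthroline.

aquaiodo(1,10-phenanthroline)gold(III) chloride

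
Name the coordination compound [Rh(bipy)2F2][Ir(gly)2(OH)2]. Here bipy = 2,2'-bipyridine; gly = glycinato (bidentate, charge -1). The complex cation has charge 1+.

bis(2,2'-bipyridine)difluororhodium(III) bis(glycinato)dihydroxoiridate(III)

The complex cation is given as 1+; its ligand charges sum to -2, so Rh = +3.
A 1:1 salt means the anion carries the equal and opposite charge, 1−.
Anion: ligand charges sum to -4; for the ion to be 1−, Ir = +3.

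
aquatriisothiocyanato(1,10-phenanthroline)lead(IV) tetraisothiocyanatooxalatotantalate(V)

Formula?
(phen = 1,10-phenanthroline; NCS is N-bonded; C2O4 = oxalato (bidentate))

Cation [Pb…]: ligand charges -3, Pb(IV) ⇒ ion charge 1+.
Anion [Ta…]: ligand charges -6, Ta(V) ⇒ ion charge 1−.
One 1+ cation balances one 1− anion.

[Pb(H2O)(NCS)3(phen)][Ta(C2O4)(NCS)4]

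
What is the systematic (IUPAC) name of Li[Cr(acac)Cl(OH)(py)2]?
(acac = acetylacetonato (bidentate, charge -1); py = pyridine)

lithium (acetylacetonato)chlorohydroxobis(pyridine)chromate(II)

The 1 lithium counter-ion carries a total charge of +1, so each complex ion is 1−.
Ligand charges: 1×hydroxo (-1 each), 1×acetylacetonato (-1 each), 1×chloro (-1 each), 2×pyridine (neutral); total -3. So Cr + (-3) = 1−, giving Cr = +2.
Ligands are named alphabetically: acetylacetonato before chloro before hydroxo before pyridine.
The complex ion is anionic, so chromium takes the -ate form chromate(II).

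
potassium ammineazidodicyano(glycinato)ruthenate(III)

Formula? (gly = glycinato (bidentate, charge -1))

K[Ru(CN)2(gly)(N3)(NH3)]

Ligands: 1 azido (N3, -1), 2 cyano (CN, -1), 1 glycinato (gly, -1), 1 ammine (NH3, neutral). Ligand charge sum = -4.
With Ru in oxidation state +3, the complex ion is [Ru...]^1−.
Charge balance with potassium (+1) requires 1 complex ion per 1 potassium.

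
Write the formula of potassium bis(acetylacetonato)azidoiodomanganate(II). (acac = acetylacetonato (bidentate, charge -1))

K2[Mn(acac)2I(N3)]

Ligands: 2 acetylacetonato (acac, -1), 1 azido (N3, -1), 1 iodo (I, -1). Ligand charge sum = -4.
With Mn in oxidation state +2, the complex ion is [Mn...]^2−.
Charge balance with potassium (+1) requires 1 complex ion per 2 potassium.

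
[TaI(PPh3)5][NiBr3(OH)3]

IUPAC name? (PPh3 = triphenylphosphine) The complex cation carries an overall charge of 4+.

iodopentakis(triphenylphosphine)tantalum(V) tribromotrihydroxonickelate(II)

Both ions are complex: the cation is named first with the plain metal name, the anion second with the -ate form; each ion's ligands are alphabetised independently.
The complex cation is given as 4+; its ligand charges sum to -1, so Ta = +5.
A 1:1 salt means the anion carries the equal and opposite charge, 4−.
Anion: ligand charges sum to -6; for the ion to be 4−, Ni = +2.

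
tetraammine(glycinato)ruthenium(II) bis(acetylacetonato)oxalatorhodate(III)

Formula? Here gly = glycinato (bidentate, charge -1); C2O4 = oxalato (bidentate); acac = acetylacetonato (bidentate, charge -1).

[Ru(gly)(NH3)4][Rh(acac)2(C2O4)]

Cation [Ru…]: ligand charges -1, Ru(II) ⇒ ion charge 1+.
Anion [Rh…]: ligand charges -4, Rh(III) ⇒ ion charge 1−.
One 1+ cation balances one 1− anion.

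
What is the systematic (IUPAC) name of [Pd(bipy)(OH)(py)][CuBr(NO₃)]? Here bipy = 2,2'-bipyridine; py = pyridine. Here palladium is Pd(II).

Both ions are complex: the cation is named first with the plain metal name, the anion second with the -ate form; each ion's ligands are alphabetised independently.
Pd is given as +2; the cation's ligand charges sum to -1, so the complex cation is 1+.
A 1:1 salt means the anion carries the equal and opposite charge, 1−.
Anion: ligand charges sum to -2; for the ion to be 1−, Cu = +1.

(2,2'-bipyridine)hydroxo(pyridine)palladium(II) bromonitratocuprate(I)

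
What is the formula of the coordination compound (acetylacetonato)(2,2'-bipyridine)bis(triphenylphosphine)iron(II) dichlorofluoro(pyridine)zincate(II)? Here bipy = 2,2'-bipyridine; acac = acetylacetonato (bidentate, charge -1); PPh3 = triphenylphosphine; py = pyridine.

Cation [Fe…]: ligand charges -1, Fe(II) ⇒ ion charge 1+.
Anion [Zn…]: ligand charges -3, Zn(II) ⇒ ion charge 1−.
One 1+ cation balances one 1− anion.

[Fe(acac)(bipy)(PPh3)2][ZnCl2F(py)]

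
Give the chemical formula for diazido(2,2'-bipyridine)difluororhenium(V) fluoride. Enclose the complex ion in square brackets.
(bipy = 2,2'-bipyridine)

[Re(bipy)F2(N3)2]F

Ligands: 2 azido (N3, -1), 2 fluoro (F, -1), 1 2,2'-bipyridine (bipy, neutral). Ligand charge sum = -4.
With Re in oxidation state +5, the complex ion is [Re...]^1+.
Charge balance with fluoride (-1) requires 1 complex ion per 1 fluoride.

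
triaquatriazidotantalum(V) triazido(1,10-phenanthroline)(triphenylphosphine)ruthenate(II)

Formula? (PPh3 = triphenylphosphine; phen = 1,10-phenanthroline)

[Ta(H2O)3(N3)3][Ru(N3)3(phen)(PPh3)]2

Cation [Ta…]: ligand charges -3, Ta(V) ⇒ ion charge 2+.
Anion [Ru…]: ligand charges -3, Ru(II) ⇒ ion charge 1−.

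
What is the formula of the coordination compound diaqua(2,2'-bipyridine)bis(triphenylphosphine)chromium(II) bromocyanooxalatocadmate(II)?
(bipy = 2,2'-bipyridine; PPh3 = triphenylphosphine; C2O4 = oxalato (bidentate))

[Cr(bipy)(H2O)2(PPh3)2][CdBr(C2O4)(CN)]

Cation [Cr…]: ligand charges 0, Cr(II) ⇒ ion charge 2+.
Anion [Cd…]: ligand charges -4, Cd(II) ⇒ ion charge 2−.
One 2+ cation balances one 2− anion.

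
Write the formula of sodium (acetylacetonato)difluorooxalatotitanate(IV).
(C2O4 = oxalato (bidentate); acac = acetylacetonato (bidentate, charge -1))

Ligands: 1 oxalato (C2O4, -2), 1 acetylacetonato (acac, -1), 2 fluoro (F, -1). Ligand charge sum = -5.
Charge balance with sodium (+1) requires 1 complex ion per 1 sodium.

Na[Ti(acac)(C2O4)F2]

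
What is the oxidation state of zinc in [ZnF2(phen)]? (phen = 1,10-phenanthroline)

No counter-ion: the bracketed complex is neutral.
Ligand charges: 1×phen neutral; 2×F = -2; sum -2.
Zn + (-2) = 0 ⇒ Zn is +2.

+2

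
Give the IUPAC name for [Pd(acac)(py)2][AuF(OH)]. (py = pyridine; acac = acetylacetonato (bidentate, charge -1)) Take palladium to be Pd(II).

Both ions are complex: the cation is named first with the plain metal name, the anion second with the -ate form; each ion's ligands are alphabetised independently.
Pd is given as +2; the cation's ligand charges sum to -1, so the complex cation is 1+.
A 1:1 salt means the anion carries the equal and opposite charge, 1−.
Anion: ligand charges sum to -2; for the ion to be 1−, Au = +1.

(acetylacetonato)bis(pyridine)palladium(II) fluorohydroxoaurate(I)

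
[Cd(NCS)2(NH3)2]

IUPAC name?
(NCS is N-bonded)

There is no counter-ion, so the complex is neutral overall.
Ligand charges: 2×isothiocyanato (-1 each), 2×ammine (neutral); total -2. So Cd + (-2) = 0, giving Cd = +2.
Ligands are named alphabetically: ammine before isothiocyanato.

diamminediisothiocyanatocadmium(II)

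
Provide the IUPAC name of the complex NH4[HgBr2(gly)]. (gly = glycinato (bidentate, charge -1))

ammonium dibromo(glycinato)mercurate(II)

The 1 ammonium counter-ion carries a total charge of +1, so each complex ion is 1−.
Ligand charges: 2×bromo (-1 each), 1×glycinato (-1 each); total -3. So Hg + (-3) = 1−, giving Hg = +2.
The complex ion is anionic, so mercury takes the -ate form mercurate(II).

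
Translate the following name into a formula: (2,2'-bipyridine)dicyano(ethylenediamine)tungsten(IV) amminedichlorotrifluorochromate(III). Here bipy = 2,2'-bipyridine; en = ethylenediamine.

Cation [W…]: ligand charges -2, W(IV) ⇒ ion charge 2+.
Anion [Cr…]: ligand charges -5, Cr(III) ⇒ ion charge 2−.
One 2+ cation balances one 2− anion.

[W(bipy)(CN)2(en)][CrCl2F3(NH3)]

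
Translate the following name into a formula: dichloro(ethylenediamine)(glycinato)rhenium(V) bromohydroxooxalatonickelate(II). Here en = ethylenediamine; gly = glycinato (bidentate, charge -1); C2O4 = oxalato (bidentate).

Cation [Re…]: ligand charges -3, Re(V) ⇒ ion charge 2+.
Anion [Ni…]: ligand charges -4, Ni(II) ⇒ ion charge 2−.
One 2+ cation balances one 2− anion.

[ReCl2(en)(gly)][NiBr(C2O4)(OH)]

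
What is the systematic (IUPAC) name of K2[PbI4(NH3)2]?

potassium diamminetetraiodoplumbate(II)

The 2 potassium counter-ions carry a total charge of +2, so each complex ion is 2−.
Ligand charges: 4×iodo (-1 each), 2×ammine (neutral); total -4. So Pb + (-4) = 2−, giving Pb = +2.
Ligands are named alphabetically: ammine before iodo.
The complex ion is anionic, so lead takes the -ate form plumbate(II).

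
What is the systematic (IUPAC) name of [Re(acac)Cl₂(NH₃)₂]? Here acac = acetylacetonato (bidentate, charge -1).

There is no counter-ion, so the complex is neutral overall.
Ligand charges: 2×chloro (-1 each), 2×ammine (neutral), 1×acetylacetonato (-1 each); total -3. So Re + (-3) = 0, giving Re = +3.
Ligands are named alphabetically: acetylacetonato before ammine before chloro.

(acetylacetonato)diamminedichlororhenium(III)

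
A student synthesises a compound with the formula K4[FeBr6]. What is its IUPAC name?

The 4 potassium counter-ions carry a total charge of +4, so each complex ion is 4−.
Ligand charges: 6×bromo (-1 each); total -6. So Fe + (-6) = 4−, giving Fe = +2.
The complex ion is anionic, so iron takes the -ate form ferrate(II).

potassium hexabromoferrate(II)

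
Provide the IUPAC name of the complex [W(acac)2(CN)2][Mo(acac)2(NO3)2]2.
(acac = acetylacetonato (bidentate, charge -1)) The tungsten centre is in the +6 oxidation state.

bis(acetylacetonato)dicyanotungsten(VI) bis(acetylacetonato)dinitratomolybdate(III)

W is given as +6; the cation's ligand charges sum to -4, so the complex cation is 2+.
With 2 anions per cation, each anion must be 2/2 = 1−.
Anion: ligand charges sum to -4; for the ion to be 1−, Mo = +3.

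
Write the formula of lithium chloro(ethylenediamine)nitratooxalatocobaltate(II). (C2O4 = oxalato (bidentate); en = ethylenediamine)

Ligands: 1 oxalato (C2O4, -2), 1 chloro (Cl, -1), 1 nitrato (NO3, -1), 1 ethylenediamine (en, neutral). Ligand charge sum = -4.
With Co in oxidation state +2, the complex ion is [Co...]^2−.
Charge balance with lithium (+1) requires 1 complex ion per 2 lithium.

Li2[Co(C2O4)Cl(en)(NO3)]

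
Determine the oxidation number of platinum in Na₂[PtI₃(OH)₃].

2 sodium outside the brackets (+1 each) → the complex ion is 2−.
Ligand charges: 3×OH = -3; 3×I = -3; sum -6.
Pt + (-6) = 2− ⇒ Pt is +4.

+4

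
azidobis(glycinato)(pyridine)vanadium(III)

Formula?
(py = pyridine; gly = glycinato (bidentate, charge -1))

Ligands: 1 azido (N3, -1), 1 pyridine (py, neutral), 2 glycinato (gly, -1). Ligand charge sum = -3.
With V in oxidation state +3, the complex ion is [V...].

[V(gly)2(N3)(py)]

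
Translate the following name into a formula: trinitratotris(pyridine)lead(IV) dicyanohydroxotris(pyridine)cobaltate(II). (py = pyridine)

Cation [Pb…]: ligand charges -3, Pb(IV) ⇒ ion charge 1+.
Anion [Co…]: ligand charges -3, Co(II) ⇒ ion charge 1−.

[Pb(NO3)3(py)3][Co(CN)2(OH)(py)3]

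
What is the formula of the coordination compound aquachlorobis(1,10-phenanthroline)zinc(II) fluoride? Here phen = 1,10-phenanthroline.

Ligands: 2 1,10-phenanthroline (phen, neutral), 1 aqua (H2O, neutral), 1 chloro (Cl, -1). Ligand charge sum = -1.
With Zn in oxidation state +2, the complex ion is [Zn...]^1+.
Charge balance with fluoride (-1) requires 1 complex ion per 1 fluoride.

[ZnCl(H2O)(phen)2]F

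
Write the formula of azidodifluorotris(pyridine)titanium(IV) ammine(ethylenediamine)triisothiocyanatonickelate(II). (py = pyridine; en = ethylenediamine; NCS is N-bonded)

[TiF2(N3)(py)3][Ni(en)(NCS)3(NH3)]

Cation [Ti…]: ligand charges -3, Ti(IV) ⇒ ion charge 1+.
Anion [Ni…]: ligand charges -3, Ni(II) ⇒ ion charge 1−.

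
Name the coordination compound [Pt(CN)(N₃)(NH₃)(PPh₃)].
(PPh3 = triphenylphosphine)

ammineazidocyano(triphenylphosphine)platinum(II)

There is no counter-ion, so the complex is neutral overall.
Ligand charges: 1×triphenylphosphine (neutral), 1×azido (-1 each), 1×ammine (neutral), 1×cyano (-1 each); total -2. So Pt + (-2) = 0, giving Pt = +2.
Ligands are named alphabetically: ammine before azido before cyano before triphenylphosphine.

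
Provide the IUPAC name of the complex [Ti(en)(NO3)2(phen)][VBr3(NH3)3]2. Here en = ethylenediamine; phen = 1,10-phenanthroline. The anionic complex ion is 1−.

The complex anion is given as 1−; its ligand charges sum to -3, so V = +2.
With 2 anions per cation, the cation must be 2×1 = 2+.
Cation: ligand charges sum to -2; for the ion to be 2+, Ti = +4.

(ethylenediamine)dinitrato(1,10-phenanthroline)titanium(IV) triamminetribromovanadate(II)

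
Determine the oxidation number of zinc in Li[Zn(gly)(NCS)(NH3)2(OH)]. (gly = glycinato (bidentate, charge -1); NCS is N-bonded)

+2

1 lithium outside the brackets (+1 each) → the complex ion is 1−.
Ligand charges: 2×NH3 neutral; 1×OH = -1; 1×gly = -1; 1×NCS = -1; sum -3.
Zn + (-3) = 1− ⇒ Zn is +2.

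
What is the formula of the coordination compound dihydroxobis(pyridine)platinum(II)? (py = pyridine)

[Pt(OH)2(py)2]

Ligands: 2 pyridine (py, neutral), 2 hydroxo (OH, -1). Ligand charge sum = -2.
With Pt in oxidation state +2, the complex ion is [Pt...].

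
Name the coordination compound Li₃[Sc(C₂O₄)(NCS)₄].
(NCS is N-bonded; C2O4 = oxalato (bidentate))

lithium tetraisothiocyanatooxalatoscandate(III)

The 3 lithium counter-ions carry a total charge of +3, so each complex ion is 3−.
Ligand charges: 4×isothiocyanato (-1 each), 1×oxalato (-2 each); total -6. So Sc + (-6) = 3−, giving Sc = +3.
Ligands are named alphabetically: isothiocyanato before oxalato.
The complex ion is anionic, so scandium takes the -ate form scandate(III).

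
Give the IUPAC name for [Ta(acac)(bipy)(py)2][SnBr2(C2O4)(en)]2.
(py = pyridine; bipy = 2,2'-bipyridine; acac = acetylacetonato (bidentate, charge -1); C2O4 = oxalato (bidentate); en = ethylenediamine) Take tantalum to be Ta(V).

Both ions are complex: the cation is named first with the plain metal name, the anion second with the -ate form; each ion's ligands are alphabetised independently.
Ta is given as +5; the cation's ligand charges sum to -1, so the complex cation is 4+.
With 2 anions per cation, each anion must be 4/2 = 2−.
Anion: ligand charges sum to -4; for the ion to be 2−, Sn = +2.

(acetylacetonato)(2,2'-bipyridine)bis(pyridine)tantalum(V) dibromo(ethylenediamine)oxalatostannate(II)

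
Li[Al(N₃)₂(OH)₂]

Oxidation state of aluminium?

1 lithium outside the brackets (+1 each) → the complex ion is 1−.
Ligand charges: 2×N3 = -2; 2×OH = -2; sum -4.
Al + (-4) = 1− ⇒ Al is +3.

+3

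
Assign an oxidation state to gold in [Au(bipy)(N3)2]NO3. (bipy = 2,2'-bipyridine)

+3

1 nitrate outside the brackets (-1 each) → the complex ion is 1+.
Ligand charges: 1×bipy neutral; 2×N3 = -2; sum -2.
Au + (-2) = 1+ ⇒ Au is +3.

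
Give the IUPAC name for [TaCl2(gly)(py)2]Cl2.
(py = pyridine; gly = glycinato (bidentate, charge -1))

dichloro(glycinato)bis(pyridine)tantalum(V) chloride

The 2 chloride counter-ions carry a total charge of -2, so each complex ion is 2+.
Ligand charges: 2×pyridine (neutral), 1×glycinato (-1 each), 2×chloro (-1 each); total -3. So Ta + (-3) = 2+, giving Ta = +5.
Ligands are named alphabetically: chloro before glycinato before pyridine.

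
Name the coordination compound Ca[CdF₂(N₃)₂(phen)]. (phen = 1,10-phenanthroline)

The 1 calcium counter-ion carries a total charge of +2, so each complex ion is 2−.
Ligand charges: 2×azido (-1 each), 2×fluoro (-1 each), 1×1,10-phenanthroline (neutral); total -4. So Cd + (-4) = 2−, giving Cd = +2.
Ligands are named alphabetically: azido before fluoro before phenanthroline.
The complex ion is anionic, so cadmium takes the -ate form cadmate(II).

calcium diazidodifluoro(1,10-phenanthroline)cadmate(II)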